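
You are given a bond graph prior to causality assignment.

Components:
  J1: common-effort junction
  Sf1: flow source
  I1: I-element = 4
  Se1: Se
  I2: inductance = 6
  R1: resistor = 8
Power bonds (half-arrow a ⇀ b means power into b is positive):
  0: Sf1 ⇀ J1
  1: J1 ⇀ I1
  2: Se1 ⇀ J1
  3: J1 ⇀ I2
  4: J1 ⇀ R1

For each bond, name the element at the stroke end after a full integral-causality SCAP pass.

#0 →Sf1  (Sf1 fixes flow; stroke at Sf1)
#2 →J1  (source Se1 imposes e)
#1 →I1  (J1: bond 2 brought effort, rest push out)
#3 →I2  (J1 effort already set via bond 2)
#4 →R1  (common-e at J1 fixed by 2)

bond 0 stroke→Sf1
bond 1 stroke→I1
bond 2 stroke→J1
bond 3 stroke→I2
bond 4 stroke→R1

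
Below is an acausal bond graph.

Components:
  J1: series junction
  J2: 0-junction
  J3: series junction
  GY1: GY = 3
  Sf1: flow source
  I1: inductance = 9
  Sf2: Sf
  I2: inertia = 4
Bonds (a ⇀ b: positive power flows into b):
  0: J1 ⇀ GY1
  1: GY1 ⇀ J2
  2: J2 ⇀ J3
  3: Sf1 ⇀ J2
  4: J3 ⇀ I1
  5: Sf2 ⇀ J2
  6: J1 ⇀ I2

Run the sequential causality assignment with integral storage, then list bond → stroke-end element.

#3 stroke→Sf1  (Sf1: flow source, stroke at near end)
#5 stroke→Sf2  (source Sf2 imposes f)
#4 stroke→I1  (I1: I, integral causality)
#2 stroke→J3  (1-jn J3 has f-setter on 4)
#1 stroke→J2  (only one effort-in slot at J2)
#0 stroke→J1  (through GY1, causality inverts; strokes same side of GY1)
#6 stroke→I2  (closing 1-jn rule on J1)

β0 stroke→J1
β1 stroke→J2
β2 stroke→J3
β3 stroke→Sf1
β4 stroke→I1
β5 stroke→Sf2
β6 stroke→I2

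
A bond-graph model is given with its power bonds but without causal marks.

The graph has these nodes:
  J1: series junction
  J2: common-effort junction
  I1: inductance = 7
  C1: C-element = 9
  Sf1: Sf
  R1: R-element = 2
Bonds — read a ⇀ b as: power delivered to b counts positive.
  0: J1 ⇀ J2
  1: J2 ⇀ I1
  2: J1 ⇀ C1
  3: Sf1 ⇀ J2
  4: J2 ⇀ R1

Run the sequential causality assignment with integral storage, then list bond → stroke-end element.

#0 stroke at J2
#1 stroke at I1
#2 stroke at J1
#3 stroke at Sf1
#4 stroke at R1

#3 |Sf1  (Sf1: flow source, stroke at near end)
#1 |I1  (I1 outputs flow p/I1)
#2 |J1  (C1: C, integral causality)
#0 |J2  (only one flow-in slot at J1)
#4 |R1  (common-e at J2 fixed by 0)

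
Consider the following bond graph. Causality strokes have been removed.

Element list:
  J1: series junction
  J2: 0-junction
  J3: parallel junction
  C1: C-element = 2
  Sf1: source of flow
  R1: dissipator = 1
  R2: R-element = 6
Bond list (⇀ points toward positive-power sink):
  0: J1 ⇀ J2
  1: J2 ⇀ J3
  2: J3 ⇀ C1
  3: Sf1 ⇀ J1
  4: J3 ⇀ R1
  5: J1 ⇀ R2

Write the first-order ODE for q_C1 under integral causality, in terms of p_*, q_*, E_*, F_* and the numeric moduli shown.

b3 stroke→Sf1  (source Sf1 imposes f)
b0 stroke→J1  (J1 flow already set via bond 3)
b5 stroke→J1  (J1 flow already set via bond 3)
b1 stroke→J2  (only one effort-in slot at J2)
b2 stroke→J3  (C1 integral (e out))
b4 stroke→R1  (J3 effort already set via bond 2)

dq_C1/dt = F_Sf1 - q_C1/2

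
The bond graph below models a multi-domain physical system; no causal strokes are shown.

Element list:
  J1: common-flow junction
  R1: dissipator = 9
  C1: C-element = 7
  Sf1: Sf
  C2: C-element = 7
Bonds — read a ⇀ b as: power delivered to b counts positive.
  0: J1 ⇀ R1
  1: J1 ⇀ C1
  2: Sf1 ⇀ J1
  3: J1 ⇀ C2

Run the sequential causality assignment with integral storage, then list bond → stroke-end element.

β2 stroke→Sf1  (Sf1: flow source, stroke at near end)
β0 stroke→J1  (common-f at J1 fixed by 2)
β1 stroke→J1  (common-f at J1 fixed by 2)
β3 stroke→J1  (J1 flow already set via bond 2)

#0 |J1
#1 |J1
#2 |Sf1
#3 |J1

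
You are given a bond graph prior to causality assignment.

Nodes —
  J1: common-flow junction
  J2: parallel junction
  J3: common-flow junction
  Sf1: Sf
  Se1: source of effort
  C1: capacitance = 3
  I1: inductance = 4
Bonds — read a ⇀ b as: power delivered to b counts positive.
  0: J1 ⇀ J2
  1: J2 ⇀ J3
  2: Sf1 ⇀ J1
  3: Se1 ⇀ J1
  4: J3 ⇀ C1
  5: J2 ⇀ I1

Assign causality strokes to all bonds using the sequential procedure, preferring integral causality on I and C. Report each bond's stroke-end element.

#0 |J1
#1 |J2
#2 |Sf1
#3 |J1
#4 |J3
#5 |I1

bond 2 stroke at Sf1  (Sf1: flow source, stroke at near end)
bond 3 stroke at J1  (Se1 fixes effort; stroke away)
bond 0 stroke at J1  (J1: bond 2 brought flow, rest push out)
bond 4 stroke at J3  (C1: C, integral causality)
bond 1 stroke at J2  (J3: last free bond brings flow in)
bond 5 stroke at I1  (J2 effort already set via bond 1)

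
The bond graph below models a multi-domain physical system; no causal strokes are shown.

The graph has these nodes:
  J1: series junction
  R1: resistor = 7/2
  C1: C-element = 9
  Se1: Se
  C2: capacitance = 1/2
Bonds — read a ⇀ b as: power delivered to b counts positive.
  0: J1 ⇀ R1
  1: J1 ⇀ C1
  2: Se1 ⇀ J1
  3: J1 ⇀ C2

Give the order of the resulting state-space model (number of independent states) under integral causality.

b2 |J1  (Se1 fixes effort; stroke away)
b1 |J1  (C1: C, integral causality)
b3 |J1  (C2: C, integral causality)
b0 |R1  (J1: last free bond brings flow in)

2  (C1, C2 all integral)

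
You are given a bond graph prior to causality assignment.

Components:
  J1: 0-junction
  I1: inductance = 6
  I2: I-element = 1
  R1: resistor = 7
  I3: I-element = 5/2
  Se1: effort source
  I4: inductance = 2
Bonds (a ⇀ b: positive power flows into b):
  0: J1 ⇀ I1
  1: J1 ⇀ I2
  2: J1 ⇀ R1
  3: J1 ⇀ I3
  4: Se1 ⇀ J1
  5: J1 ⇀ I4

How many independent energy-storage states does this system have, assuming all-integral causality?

b4 →J1  (Se1: effort source, stroke at far end)
b0 →I1  (0-jn J1 has e-setter on 4)
b1 →I2  (common-e at J1 fixed by 4)
b2 →R1  (J1: bond 4 brought effort, rest push out)
b3 →I3  (J1: bond 4 brought effort, rest push out)
b5 →I4  (0-jn J1 has e-setter on 4)

4  (I1, I2, I3, I4 all integral)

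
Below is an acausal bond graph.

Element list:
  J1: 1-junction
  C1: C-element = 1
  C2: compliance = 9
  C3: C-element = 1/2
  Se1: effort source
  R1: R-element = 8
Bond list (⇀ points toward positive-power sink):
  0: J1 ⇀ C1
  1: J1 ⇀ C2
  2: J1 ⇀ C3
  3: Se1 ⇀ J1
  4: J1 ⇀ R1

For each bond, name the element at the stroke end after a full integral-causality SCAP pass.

β0 stroke at J1
β1 stroke at J1
β2 stroke at J1
β3 stroke at J1
β4 stroke at R1

β3 stroke→J1  (Se1 fixes effort; stroke away)
β0 stroke→J1  (C1 outputs effort q/C1)
β1 stroke→J1  (C2 outputs effort q/C2)
β2 stroke→J1  (prefer integral on C3)
β4 stroke→R1  (J1: last free bond brings flow in)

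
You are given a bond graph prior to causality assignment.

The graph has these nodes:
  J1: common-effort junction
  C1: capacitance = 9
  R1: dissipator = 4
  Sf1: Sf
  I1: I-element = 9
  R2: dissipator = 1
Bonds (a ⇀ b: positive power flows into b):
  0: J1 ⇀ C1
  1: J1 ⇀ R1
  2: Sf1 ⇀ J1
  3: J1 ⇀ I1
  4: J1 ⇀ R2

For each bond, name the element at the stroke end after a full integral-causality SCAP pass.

#0 →J1
#1 →R1
#2 →Sf1
#3 →I1
#4 →R2

#2 stroke at Sf1  (source Sf1 imposes f)
#0 stroke at J1  (C1 outputs effort q/C1)
#1 stroke at R1  (0-jn J1 has e-setter on 0)
#3 stroke at I1  (J1 effort already set via bond 0)
#4 stroke at R2  (common-e at J1 fixed by 0)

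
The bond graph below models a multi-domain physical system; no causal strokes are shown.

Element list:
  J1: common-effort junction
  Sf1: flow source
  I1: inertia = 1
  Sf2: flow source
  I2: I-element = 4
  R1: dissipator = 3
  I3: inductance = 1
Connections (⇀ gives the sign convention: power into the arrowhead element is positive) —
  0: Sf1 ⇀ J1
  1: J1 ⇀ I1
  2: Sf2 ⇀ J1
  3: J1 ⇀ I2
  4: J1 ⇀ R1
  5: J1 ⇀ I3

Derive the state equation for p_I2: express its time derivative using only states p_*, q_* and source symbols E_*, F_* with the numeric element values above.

β0 stroke at Sf1  (Sf1 (Sf) sets flow on bond)
β2 stroke at Sf2  (Sf2 fixes flow; stroke at Sf2)
β1 stroke at I1  (prefer integral on I1)
β3 stroke at I2  (I2 integral (f out))
β5 stroke at I3  (prefer integral on I3)
β4 stroke at J1  (J1 needs exactly one e-in)

dp_I2/dt = 3*F_Sf1 + 3*F_Sf2 - 3*p_I1 - 3*p_I2/4 - 3*p_I3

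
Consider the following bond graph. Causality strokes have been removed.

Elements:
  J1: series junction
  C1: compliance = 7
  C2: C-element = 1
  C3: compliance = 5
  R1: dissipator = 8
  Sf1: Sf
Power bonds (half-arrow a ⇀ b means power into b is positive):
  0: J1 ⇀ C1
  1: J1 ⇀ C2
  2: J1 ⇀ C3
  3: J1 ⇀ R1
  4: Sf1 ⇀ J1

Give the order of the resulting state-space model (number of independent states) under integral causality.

#4 stroke→Sf1  (Sf1: flow source, stroke at near end)
#0 stroke→J1  (common-f at J1 fixed by 4)
#1 stroke→J1  (common-f at J1 fixed by 4)
#2 stroke→J1  (J1: bond 4 brought flow, rest push out)
#3 stroke→J1  (common-f at J1 fixed by 4)

3  (C1, C2, C3 all integral)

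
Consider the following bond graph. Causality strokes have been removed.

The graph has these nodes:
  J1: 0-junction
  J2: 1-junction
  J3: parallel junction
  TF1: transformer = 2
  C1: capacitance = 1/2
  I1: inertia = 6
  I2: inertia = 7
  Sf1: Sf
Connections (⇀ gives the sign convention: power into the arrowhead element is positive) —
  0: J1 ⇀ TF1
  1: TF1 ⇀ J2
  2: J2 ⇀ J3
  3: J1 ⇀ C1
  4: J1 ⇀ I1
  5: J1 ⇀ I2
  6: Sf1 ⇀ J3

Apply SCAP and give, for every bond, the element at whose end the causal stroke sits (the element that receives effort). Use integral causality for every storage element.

bond 0 stroke at TF1
bond 1 stroke at J2
bond 2 stroke at J3
bond 3 stroke at J1
bond 4 stroke at I1
bond 5 stroke at I2
bond 6 stroke at Sf1

β6 stroke→Sf1  (Sf1 fixes flow; stroke at Sf1)
β2 stroke→J3  (J3 needs exactly one e-in)
β1 stroke→J2  (1-jn J2 has f-setter on 2)
β0 stroke→TF1  (TF1: transformer flips bond 1)
β3 stroke→J1  (C1 integral (e out))
β4 stroke→I1  (0-jn J1 has e-setter on 3)
β5 stroke→I2  (J1 effort already set via bond 3)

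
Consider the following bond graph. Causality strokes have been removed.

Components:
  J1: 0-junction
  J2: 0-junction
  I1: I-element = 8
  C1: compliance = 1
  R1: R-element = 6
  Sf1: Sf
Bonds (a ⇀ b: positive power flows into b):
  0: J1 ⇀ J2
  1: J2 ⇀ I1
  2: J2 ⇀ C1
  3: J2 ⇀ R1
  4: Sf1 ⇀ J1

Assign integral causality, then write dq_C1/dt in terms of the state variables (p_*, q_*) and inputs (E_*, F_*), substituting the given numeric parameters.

dq_C1/dt = F_Sf1 - p_I1/8 - q_C1/6

b4 stroke→Sf1  (Sf1 (Sf) sets flow on bond)
b0 stroke→J1  (J1 needs exactly one e-in)
b1 stroke→I1  (I1 integral (f out))
b2 stroke→J2  (C1 outputs effort q/C1)
b3 stroke→R1  (J2: bond 2 brought effort, rest push out)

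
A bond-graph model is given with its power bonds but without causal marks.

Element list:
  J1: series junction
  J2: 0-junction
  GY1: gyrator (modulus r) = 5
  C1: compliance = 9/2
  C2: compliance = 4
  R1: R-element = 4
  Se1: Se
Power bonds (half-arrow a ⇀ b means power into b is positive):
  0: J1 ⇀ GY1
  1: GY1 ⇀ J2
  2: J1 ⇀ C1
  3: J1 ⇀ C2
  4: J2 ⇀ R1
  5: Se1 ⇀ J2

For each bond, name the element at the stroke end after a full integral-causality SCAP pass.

β5 |J2  (Se1 fixes effort; stroke away)
β1 |GY1  (J2: bond 5 brought effort, rest push out)
β4 |R1  (common-e at J2 fixed by 5)
β0 |GY1  (GY GY1: same side as bond 1)
β2 |J1  (1-jn J1 has f-setter on 0)
β3 |J1  (1-jn J1 has f-setter on 0)

#0 stroke→GY1
#1 stroke→GY1
#2 stroke→J1
#3 stroke→J1
#4 stroke→R1
#5 stroke→J2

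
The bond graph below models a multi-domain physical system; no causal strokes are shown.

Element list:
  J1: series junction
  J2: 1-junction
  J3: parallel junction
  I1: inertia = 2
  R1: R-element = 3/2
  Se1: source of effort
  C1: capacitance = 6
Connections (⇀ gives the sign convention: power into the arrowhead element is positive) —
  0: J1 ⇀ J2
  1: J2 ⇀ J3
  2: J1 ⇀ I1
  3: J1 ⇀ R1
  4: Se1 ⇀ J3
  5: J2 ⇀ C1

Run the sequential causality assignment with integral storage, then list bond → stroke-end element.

b0 |J1
b1 |J2
b2 |I1
b3 |J1
b4 |J3
b5 |J2

β4 stroke at J3  (Se1 fixes effort; stroke away)
β1 stroke at J2  (common-e at J3 fixed by 4)
β2 stroke at I1  (I1 outputs flow p/I1)
β0 stroke at J1  (J1 flow already set via bond 2)
β3 stroke at J1  (1-jn J1 has f-setter on 2)
β5 stroke at J2  (J2 flow already set via bond 0)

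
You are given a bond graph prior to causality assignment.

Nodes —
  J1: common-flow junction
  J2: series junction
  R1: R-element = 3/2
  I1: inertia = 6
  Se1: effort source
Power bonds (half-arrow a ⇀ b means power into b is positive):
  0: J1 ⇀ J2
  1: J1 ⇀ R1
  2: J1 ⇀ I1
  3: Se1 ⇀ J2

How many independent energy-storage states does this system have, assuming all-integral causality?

1  (I1 all integral)

#3 →J2  (Se1: effort source, stroke at far end)
#0 →J1  (J2 needs exactly one f-in)
#2 →I1  (prefer integral on I1)
#1 →J1  (J1 flow already set via bond 2)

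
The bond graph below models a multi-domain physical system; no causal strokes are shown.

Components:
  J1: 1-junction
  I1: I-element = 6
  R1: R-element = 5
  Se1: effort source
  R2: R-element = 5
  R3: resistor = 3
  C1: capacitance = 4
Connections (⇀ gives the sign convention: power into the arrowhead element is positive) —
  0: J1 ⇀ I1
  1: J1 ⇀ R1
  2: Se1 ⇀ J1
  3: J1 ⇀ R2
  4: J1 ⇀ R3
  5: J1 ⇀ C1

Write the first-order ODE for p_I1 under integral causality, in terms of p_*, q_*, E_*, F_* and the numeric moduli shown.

dp_I1/dt = E_Se1 - 13*p_I1/6 - q_C1/4

#2 →J1  (Se1 fixes effort; stroke away)
#0 →I1  (I1 outputs flow p/I1)
#1 →J1  (common-f at J1 fixed by 0)
#3 →J1  (J1 flow already set via bond 0)
#4 →J1  (J1 flow already set via bond 0)
#5 →J1  (J1 flow already set via bond 0)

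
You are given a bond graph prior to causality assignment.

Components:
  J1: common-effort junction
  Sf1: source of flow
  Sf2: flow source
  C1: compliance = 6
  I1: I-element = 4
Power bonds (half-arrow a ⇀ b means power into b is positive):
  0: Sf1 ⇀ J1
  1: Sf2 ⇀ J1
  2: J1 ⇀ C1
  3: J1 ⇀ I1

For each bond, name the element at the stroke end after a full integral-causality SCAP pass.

#0 →Sf1  (Sf1 fixes flow; stroke at Sf1)
#1 →Sf2  (Sf2: flow source, stroke at near end)
#2 →J1  (prefer integral on C1)
#3 →I1  (J1: bond 2 brought effort, rest push out)

β0 stroke at Sf1
β1 stroke at Sf2
β2 stroke at J1
β3 stroke at I1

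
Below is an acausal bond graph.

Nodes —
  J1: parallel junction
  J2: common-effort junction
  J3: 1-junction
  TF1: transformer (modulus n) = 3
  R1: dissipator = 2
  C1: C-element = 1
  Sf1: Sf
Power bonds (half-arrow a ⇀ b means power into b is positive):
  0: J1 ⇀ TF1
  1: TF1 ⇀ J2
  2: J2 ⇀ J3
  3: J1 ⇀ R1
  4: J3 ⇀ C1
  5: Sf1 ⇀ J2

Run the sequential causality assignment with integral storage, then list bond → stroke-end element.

b5 stroke→Sf1  (Sf1 fixes flow; stroke at Sf1)
b4 stroke→J3  (C1: C, integral causality)
b2 stroke→J2  (J3: last free bond brings flow in)
b1 stroke→TF1  (J2 effort already set via bond 2)
b0 stroke→J1  (TF1: transformer flips bond 1)
b3 stroke→R1  (J1: bond 0 brought effort, rest push out)

#0 |J1
#1 |TF1
#2 |J2
#3 |R1
#4 |J3
#5 |Sf1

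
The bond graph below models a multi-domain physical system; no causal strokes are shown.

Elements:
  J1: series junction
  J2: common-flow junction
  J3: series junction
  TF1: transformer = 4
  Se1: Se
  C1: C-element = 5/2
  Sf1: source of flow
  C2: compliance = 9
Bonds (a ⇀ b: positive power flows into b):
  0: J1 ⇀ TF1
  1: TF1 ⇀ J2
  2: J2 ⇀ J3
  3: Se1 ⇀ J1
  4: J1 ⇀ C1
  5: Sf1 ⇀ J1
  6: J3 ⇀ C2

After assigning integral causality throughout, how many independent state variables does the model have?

2  (C1, C2 all integral)

b3 stroke→J1  (Se1 (Se) sets effort on bond)
b5 stroke→Sf1  (Sf1 (Sf) sets flow on bond)
b0 stroke→J1  (J1: bond 5 brought flow, rest push out)
b4 stroke→J1  (common-f at J1 fixed by 5)
b1 stroke→TF1  (TF1 one-in-one-out from 0)
b2 stroke→J2  (1-jn J2 has f-setter on 1)
b6 stroke→J3  (J3: bond 2 brought flow, rest push out)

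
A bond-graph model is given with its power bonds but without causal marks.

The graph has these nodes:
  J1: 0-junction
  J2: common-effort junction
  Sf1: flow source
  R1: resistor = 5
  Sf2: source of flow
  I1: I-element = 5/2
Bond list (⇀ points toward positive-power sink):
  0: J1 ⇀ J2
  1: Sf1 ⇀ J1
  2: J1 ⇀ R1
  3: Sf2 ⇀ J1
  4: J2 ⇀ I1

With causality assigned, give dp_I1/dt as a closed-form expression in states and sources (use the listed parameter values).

dp_I1/dt = 5*F_Sf1 + 5*F_Sf2 - 2*p_I1

β1 |Sf1  (Sf1 (Sf) sets flow on bond)
β3 |Sf2  (Sf2 (Sf) sets flow on bond)
β4 |I1  (I1: I, integral causality)
β0 |J2  (J2 needs exactly one e-in)
β2 |J1  (J1 needs exactly one e-in)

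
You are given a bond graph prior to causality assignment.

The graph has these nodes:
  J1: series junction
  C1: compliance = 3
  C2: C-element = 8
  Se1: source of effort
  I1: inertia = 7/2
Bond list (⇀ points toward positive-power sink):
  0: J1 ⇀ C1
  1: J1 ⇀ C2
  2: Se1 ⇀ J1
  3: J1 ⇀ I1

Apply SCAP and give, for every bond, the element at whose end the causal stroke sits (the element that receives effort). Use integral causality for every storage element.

#2 stroke at J1  (source Se1 imposes e)
#0 stroke at J1  (prefer integral on C1)
#1 stroke at J1  (C2: C, integral causality)
#3 stroke at I1  (closing 1-jn rule on J1)

bond 0 →J1
bond 1 →J1
bond 2 →J1
bond 3 →I1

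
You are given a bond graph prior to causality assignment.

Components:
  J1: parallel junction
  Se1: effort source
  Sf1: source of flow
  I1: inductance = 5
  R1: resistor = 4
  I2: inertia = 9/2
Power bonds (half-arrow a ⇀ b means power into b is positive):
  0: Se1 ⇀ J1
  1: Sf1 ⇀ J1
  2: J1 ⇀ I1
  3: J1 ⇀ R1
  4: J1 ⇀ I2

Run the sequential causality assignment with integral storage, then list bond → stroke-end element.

b0 stroke→J1
b1 stroke→Sf1
b2 stroke→I1
b3 stroke→R1
b4 stroke→I2

bond 0 stroke at J1  (Se1 (Se) sets effort on bond)
bond 1 stroke at Sf1  (source Sf1 imposes f)
bond 2 stroke at I1  (common-e at J1 fixed by 0)
bond 3 stroke at R1  (J1: bond 0 brought effort, rest push out)
bond 4 stroke at I2  (common-e at J1 fixed by 0)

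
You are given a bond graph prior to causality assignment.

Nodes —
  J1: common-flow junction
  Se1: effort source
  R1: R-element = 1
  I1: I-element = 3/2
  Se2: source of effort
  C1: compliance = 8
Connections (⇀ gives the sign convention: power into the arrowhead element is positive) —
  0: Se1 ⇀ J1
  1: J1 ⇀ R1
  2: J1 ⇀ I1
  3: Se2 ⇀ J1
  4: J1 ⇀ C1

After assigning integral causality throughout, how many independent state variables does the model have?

β0 →J1  (Se1 (Se) sets effort on bond)
β3 →J1  (source Se2 imposes e)
β2 →I1  (I1 integral (f out))
β1 →J1  (J1: bond 2 brought flow, rest push out)
β4 →J1  (J1: bond 2 brought flow, rest push out)

2  (C1, I1 all integral)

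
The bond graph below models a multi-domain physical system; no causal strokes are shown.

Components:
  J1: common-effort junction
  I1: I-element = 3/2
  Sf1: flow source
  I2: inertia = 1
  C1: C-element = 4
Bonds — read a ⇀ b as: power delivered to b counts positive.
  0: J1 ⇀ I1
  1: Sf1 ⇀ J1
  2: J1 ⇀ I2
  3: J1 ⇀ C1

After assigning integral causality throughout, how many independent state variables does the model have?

3  (C1, I1, I2 all integral)

#1 stroke at Sf1  (source Sf1 imposes f)
#0 stroke at I1  (I1 integral (f out))
#2 stroke at I2  (I2: I, integral causality)
#3 stroke at J1  (J1: last free bond brings effort in)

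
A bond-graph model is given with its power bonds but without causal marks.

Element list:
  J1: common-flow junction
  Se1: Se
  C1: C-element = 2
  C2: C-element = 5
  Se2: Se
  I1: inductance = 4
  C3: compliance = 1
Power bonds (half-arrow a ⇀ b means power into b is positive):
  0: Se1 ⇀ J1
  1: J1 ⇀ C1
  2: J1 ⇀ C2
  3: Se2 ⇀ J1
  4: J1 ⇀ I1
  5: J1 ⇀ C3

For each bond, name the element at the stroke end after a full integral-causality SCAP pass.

bond 0 stroke at J1  (source Se1 imposes e)
bond 3 stroke at J1  (source Se2 imposes e)
bond 1 stroke at J1  (C1: C, integral causality)
bond 2 stroke at J1  (C2: C, integral causality)
bond 4 stroke at I1  (I1 integral (f out))
bond 5 stroke at J1  (J1 flow already set via bond 4)

bond 0 stroke→J1
bond 1 stroke→J1
bond 2 stroke→J1
bond 3 stroke→J1
bond 4 stroke→I1
bond 5 stroke→J1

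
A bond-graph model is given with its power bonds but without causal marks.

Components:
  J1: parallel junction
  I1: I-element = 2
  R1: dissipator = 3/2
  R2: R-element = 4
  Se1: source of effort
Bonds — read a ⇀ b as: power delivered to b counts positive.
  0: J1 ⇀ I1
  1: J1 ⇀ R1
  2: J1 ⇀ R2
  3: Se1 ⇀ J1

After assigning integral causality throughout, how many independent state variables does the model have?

#3 |J1  (source Se1 imposes e)
#0 |I1  (J1: bond 3 brought effort, rest push out)
#1 |R1  (common-e at J1 fixed by 3)
#2 |R2  (common-e at J1 fixed by 3)

1  (I1 all integral)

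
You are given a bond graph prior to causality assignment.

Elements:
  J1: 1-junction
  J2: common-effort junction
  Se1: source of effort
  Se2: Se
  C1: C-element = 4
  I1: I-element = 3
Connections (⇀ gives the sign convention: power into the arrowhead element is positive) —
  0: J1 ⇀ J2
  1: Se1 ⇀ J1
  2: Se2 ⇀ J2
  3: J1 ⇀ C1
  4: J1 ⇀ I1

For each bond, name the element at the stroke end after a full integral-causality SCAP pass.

#1 stroke→J1  (Se1: effort source, stroke at far end)
#2 stroke→J2  (source Se2 imposes e)
#0 stroke→J1  (J2 effort already set via bond 2)
#3 stroke→J1  (C1: C, integral causality)
#4 stroke→I1  (only one flow-in slot at J1)

#0 |J1
#1 |J1
#2 |J2
#3 |J1
#4 |I1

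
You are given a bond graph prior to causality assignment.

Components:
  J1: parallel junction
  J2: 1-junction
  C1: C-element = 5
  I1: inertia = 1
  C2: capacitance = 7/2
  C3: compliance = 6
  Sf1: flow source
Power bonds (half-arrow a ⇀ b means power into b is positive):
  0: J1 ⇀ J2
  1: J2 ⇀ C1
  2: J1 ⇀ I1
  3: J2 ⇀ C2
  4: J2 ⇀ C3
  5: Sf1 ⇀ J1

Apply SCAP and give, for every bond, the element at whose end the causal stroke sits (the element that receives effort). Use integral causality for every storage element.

#5 →Sf1  (Sf1 (Sf) sets flow on bond)
#1 →J2  (C1 integral (e out))
#2 →I1  (I1 outputs flow p/I1)
#0 →J1  (only one effort-in slot at J1)
#3 →J2  (1-jn J2 has f-setter on 0)
#4 →J2  (common-f at J2 fixed by 0)

β0 →J1
β1 →J2
β2 →I1
β3 →J2
β4 →J2
β5 →Sf1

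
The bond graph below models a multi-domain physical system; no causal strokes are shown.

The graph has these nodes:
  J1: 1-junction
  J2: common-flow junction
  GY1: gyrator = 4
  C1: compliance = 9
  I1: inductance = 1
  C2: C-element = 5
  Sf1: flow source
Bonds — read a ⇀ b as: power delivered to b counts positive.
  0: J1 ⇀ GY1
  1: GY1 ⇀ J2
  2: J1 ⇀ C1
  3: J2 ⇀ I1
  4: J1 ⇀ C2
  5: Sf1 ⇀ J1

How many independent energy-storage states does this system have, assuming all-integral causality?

β5 stroke at Sf1  (Sf1 (Sf) sets flow on bond)
β0 stroke at J1  (J1 flow already set via bond 5)
β2 stroke at J1  (1-jn J1 has f-setter on 5)
β4 stroke at J1  (J1: bond 5 brought flow, rest push out)
β1 stroke at J2  (GY1: gyrator matches bond 0)
β3 stroke at I1  (J2: last free bond brings flow in)

3  (C1, C2, I1 all integral)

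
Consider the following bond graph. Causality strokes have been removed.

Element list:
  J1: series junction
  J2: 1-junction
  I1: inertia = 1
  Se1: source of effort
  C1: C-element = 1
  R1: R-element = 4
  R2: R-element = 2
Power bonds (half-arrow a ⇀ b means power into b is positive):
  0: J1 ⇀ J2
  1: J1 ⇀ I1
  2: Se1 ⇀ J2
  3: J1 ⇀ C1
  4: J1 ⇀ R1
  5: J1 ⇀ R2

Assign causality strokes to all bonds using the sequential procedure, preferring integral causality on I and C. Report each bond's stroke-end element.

bond 2 →J2  (Se1 fixes effort; stroke away)
bond 0 →J1  (closing 1-jn rule on J2)
bond 1 →I1  (I1 outputs flow p/I1)
bond 3 →J1  (J1 flow already set via bond 1)
bond 4 →J1  (J1 flow already set via bond 1)
bond 5 →J1  (1-jn J1 has f-setter on 1)

#0 stroke at J1
#1 stroke at I1
#2 stroke at J2
#3 stroke at J1
#4 stroke at J1
#5 stroke at J1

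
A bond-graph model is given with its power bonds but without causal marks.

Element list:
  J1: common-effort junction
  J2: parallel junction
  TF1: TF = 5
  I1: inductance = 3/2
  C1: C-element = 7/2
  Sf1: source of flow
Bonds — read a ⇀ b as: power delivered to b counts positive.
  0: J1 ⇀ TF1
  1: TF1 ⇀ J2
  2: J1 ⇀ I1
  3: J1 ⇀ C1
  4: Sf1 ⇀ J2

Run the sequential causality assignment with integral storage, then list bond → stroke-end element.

b4 →Sf1  (Sf1 fixes flow; stroke at Sf1)
b1 →J2  (only one effort-in slot at J2)
b0 →TF1  (TF1 one-in-one-out from 1)
b2 →I1  (I1 integral (f out))
b3 →J1  (only one effort-in slot at J1)

β0 |TF1
β1 |J2
β2 |I1
β3 |J1
β4 |Sf1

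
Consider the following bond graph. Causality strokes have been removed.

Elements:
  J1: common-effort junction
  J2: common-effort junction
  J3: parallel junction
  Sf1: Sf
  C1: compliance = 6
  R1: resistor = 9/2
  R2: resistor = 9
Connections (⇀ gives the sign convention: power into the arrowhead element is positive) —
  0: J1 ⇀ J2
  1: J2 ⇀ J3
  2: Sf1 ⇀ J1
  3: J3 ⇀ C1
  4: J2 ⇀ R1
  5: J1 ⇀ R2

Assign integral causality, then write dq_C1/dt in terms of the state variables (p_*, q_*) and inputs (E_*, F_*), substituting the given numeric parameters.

dq_C1/dt = F_Sf1 - q_C1/18

b2 stroke at Sf1  (Sf1: flow source, stroke at near end)
b3 stroke at J3  (C1 integral (e out))
b1 stroke at J2  (0-jn J3 has e-setter on 3)
b0 stroke at J1  (J2 effort already set via bond 1)
b4 stroke at R1  (J2 effort already set via bond 1)
b5 stroke at R2  (common-e at J1 fixed by 0)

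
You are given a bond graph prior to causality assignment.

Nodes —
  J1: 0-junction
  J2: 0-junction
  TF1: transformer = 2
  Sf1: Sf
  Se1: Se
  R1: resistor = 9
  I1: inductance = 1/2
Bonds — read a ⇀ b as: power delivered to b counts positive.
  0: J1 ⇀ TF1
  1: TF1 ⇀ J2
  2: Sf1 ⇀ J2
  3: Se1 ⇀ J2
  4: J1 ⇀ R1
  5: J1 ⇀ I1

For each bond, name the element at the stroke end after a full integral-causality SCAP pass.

#2 stroke at Sf1  (Sf1 fixes flow; stroke at Sf1)
#3 stroke at J2  (Se1 (Se) sets effort on bond)
#1 stroke at TF1  (J2 effort already set via bond 3)
#0 stroke at J1  (TF1 one-in-one-out from 1)
#4 stroke at R1  (0-jn J1 has e-setter on 0)
#5 stroke at I1  (J1: bond 0 brought effort, rest push out)

β0 →J1
β1 →TF1
β2 →Sf1
β3 →J2
β4 →R1
β5 →I1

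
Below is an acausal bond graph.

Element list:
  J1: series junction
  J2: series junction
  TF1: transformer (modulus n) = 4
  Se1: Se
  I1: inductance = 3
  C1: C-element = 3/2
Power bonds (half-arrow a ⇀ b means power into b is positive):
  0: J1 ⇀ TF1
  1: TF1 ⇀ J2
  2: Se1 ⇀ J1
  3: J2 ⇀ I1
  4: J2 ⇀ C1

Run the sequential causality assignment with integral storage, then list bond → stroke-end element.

bond 2 stroke at J1  (source Se1 imposes e)
bond 0 stroke at TF1  (only one flow-in slot at J1)
bond 1 stroke at J2  (TF1: transformer flips bond 0)
bond 3 stroke at I1  (I1: I, integral causality)
bond 4 stroke at J2  (J2 flow already set via bond 3)

#0 →TF1
#1 →J2
#2 →J1
#3 →I1
#4 →J2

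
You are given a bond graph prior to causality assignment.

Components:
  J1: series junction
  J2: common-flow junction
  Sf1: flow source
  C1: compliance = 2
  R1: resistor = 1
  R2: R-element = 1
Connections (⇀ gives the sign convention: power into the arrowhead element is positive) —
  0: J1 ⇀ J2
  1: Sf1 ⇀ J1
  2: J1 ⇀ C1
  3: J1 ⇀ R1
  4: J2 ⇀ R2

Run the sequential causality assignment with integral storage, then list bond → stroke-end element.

bond 1 |Sf1  (Sf1 fixes flow; stroke at Sf1)
bond 0 |J1  (J1: bond 1 brought flow, rest push out)
bond 2 |J1  (common-f at J1 fixed by 1)
bond 3 |J1  (1-jn J1 has f-setter on 1)
bond 4 |J2  (J2 flow already set via bond 0)

b0 stroke→J1
b1 stroke→Sf1
b2 stroke→J1
b3 stroke→J1
b4 stroke→J2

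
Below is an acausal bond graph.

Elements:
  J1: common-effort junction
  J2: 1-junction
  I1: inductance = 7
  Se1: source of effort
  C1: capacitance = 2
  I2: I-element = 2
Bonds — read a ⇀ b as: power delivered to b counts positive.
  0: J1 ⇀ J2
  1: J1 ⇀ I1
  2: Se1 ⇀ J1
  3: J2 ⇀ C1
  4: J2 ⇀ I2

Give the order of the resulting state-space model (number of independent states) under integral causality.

3  (C1, I1, I2 all integral)

#2 →J1  (Se1 (Se) sets effort on bond)
#0 →J2  (J1 effort already set via bond 2)
#1 →I1  (common-e at J1 fixed by 2)
#3 →J2  (C1: C, integral causality)
#4 →I2  (closing 1-jn rule on J2)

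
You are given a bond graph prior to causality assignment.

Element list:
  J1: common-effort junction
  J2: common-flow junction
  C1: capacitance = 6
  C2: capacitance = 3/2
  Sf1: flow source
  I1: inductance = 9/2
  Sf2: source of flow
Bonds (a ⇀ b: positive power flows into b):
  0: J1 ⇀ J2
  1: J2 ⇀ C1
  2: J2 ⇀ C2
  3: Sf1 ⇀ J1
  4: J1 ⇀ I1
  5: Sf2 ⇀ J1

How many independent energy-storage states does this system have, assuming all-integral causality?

3  (C1, C2, I1 all integral)

#3 stroke at Sf1  (Sf1: flow source, stroke at near end)
#5 stroke at Sf2  (Sf2 fixes flow; stroke at Sf2)
#1 stroke at J2  (C1: C, integral causality)
#2 stroke at J2  (C2 integral (e out))
#0 stroke at J1  (J2 needs exactly one f-in)
#4 stroke at I1  (common-e at J1 fixed by 0)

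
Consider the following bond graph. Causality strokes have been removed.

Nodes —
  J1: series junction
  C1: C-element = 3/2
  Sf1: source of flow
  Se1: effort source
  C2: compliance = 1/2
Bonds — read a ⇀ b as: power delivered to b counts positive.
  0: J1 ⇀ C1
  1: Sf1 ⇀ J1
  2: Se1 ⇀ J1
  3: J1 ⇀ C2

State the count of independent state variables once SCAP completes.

b1 stroke→Sf1  (source Sf1 imposes f)
b2 stroke→J1  (Se1: effort source, stroke at far end)
b0 stroke→J1  (common-f at J1 fixed by 1)
b3 stroke→J1  (J1 flow already set via bond 1)

2  (C1, C2 all integral)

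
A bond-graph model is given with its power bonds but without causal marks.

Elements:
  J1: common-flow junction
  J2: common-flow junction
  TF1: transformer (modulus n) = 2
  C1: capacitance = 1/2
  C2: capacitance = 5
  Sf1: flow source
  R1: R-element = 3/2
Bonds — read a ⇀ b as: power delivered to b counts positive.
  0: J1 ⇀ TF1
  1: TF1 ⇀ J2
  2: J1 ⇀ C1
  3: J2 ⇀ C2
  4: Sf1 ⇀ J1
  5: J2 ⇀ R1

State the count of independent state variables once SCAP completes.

bond 4 stroke at Sf1  (Sf1 (Sf) sets flow on bond)
bond 0 stroke at J1  (common-f at J1 fixed by 4)
bond 2 stroke at J1  (1-jn J1 has f-setter on 4)
bond 1 stroke at TF1  (TF1: transformer flips bond 0)
bond 3 stroke at J2  (J2: bond 1 brought flow, rest push out)
bond 5 stroke at J2  (common-f at J2 fixed by 1)

2  (C1, C2 all integral)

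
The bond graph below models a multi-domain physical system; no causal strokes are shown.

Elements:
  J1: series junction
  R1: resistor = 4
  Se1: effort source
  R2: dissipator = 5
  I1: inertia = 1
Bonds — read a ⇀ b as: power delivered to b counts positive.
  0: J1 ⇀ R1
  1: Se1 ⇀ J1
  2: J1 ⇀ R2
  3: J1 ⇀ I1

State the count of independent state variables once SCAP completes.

b1 stroke at J1  (source Se1 imposes e)
b3 stroke at I1  (prefer integral on I1)
b0 stroke at J1  (J1: bond 3 brought flow, rest push out)
b2 stroke at J1  (1-jn J1 has f-setter on 3)

1  (I1 all integral)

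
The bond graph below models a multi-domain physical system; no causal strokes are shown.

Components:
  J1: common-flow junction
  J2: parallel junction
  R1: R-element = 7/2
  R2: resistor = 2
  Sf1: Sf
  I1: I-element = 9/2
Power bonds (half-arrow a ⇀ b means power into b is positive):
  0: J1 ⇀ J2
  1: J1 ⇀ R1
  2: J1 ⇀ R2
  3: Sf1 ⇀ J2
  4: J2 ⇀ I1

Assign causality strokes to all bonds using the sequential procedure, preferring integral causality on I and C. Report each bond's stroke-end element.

β3 stroke at Sf1  (Sf1: flow source, stroke at near end)
β4 stroke at I1  (I1 outputs flow p/I1)
β0 stroke at J2  (closing 0-jn rule on J2)
β1 stroke at J1  (J1: bond 0 brought flow, rest push out)
β2 stroke at J1  (common-f at J1 fixed by 0)

b0 stroke→J2
b1 stroke→J1
b2 stroke→J1
b3 stroke→Sf1
b4 stroke→I1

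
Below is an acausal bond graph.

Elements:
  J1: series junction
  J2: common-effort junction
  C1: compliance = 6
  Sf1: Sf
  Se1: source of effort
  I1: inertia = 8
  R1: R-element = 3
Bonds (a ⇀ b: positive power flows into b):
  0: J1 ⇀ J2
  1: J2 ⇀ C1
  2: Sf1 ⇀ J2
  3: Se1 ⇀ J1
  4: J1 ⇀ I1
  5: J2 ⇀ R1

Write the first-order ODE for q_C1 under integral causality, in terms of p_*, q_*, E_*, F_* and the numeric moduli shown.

dq_C1/dt = F_Sf1 + p_I1/8 - q_C1/18

bond 2 stroke→Sf1  (Sf1 fixes flow; stroke at Sf1)
bond 3 stroke→J1  (Se1 fixes effort; stroke away)
bond 1 stroke→J2  (prefer integral on C1)
bond 0 stroke→J1  (J2: bond 1 brought effort, rest push out)
bond 5 stroke→R1  (J2: bond 1 brought effort, rest push out)
bond 4 stroke→I1  (J1: last free bond brings flow in)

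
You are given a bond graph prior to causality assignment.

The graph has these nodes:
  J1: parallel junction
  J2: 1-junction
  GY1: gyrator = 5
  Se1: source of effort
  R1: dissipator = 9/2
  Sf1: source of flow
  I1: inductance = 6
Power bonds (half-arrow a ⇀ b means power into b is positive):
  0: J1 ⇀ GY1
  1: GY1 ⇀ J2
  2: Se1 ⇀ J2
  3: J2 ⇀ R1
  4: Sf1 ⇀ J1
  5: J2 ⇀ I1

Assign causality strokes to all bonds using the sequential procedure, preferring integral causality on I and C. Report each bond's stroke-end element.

#2 stroke→J2  (source Se1 imposes e)
#4 stroke→Sf1  (Sf1 (Sf) sets flow on bond)
#0 stroke→J1  (only one effort-in slot at J1)
#1 stroke→J2  (through GY1, causality inverts; strokes same side of GY1)
#5 stroke→I1  (I1: I, integral causality)
#3 stroke→J2  (J2 flow already set via bond 5)

b0 |J1
b1 |J2
b2 |J2
b3 |J2
b4 |Sf1
b5 |I1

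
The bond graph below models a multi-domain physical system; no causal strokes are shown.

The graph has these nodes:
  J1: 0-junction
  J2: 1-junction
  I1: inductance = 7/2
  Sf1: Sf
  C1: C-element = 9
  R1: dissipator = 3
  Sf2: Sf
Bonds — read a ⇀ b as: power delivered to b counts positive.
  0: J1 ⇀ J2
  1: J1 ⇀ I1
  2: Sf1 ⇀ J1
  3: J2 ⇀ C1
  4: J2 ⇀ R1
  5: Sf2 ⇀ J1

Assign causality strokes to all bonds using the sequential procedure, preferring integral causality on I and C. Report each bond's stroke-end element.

b0 stroke at J1
b1 stroke at I1
b2 stroke at Sf1
b3 stroke at J2
b4 stroke at J2
b5 stroke at Sf2

bond 2 →Sf1  (Sf1: flow source, stroke at near end)
bond 5 →Sf2  (Sf2 fixes flow; stroke at Sf2)
bond 1 →I1  (I1: I, integral causality)
bond 0 →J1  (closing 0-jn rule on J1)
bond 3 →J2  (J2: bond 0 brought flow, rest push out)
bond 4 →J2  (J2: bond 0 brought flow, rest push out)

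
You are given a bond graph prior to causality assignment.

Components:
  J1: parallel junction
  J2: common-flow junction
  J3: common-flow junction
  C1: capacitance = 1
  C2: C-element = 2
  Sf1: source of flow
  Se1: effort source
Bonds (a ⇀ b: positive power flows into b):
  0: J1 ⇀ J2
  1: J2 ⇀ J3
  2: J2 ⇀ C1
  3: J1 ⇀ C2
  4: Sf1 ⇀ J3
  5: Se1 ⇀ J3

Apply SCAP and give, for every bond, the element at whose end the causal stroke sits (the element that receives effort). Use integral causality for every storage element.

bond 4 stroke→Sf1  (Sf1 fixes flow; stroke at Sf1)
bond 5 stroke→J3  (Se1 (Se) sets effort on bond)
bond 1 stroke→J3  (J3 flow already set via bond 4)
bond 0 stroke→J2  (J2: bond 1 brought flow, rest push out)
bond 2 stroke→J2  (common-f at J2 fixed by 1)
bond 3 stroke→J1  (only one effort-in slot at J1)

β0 stroke→J2
β1 stroke→J3
β2 stroke→J2
β3 stroke→J1
β4 stroke→Sf1
β5 stroke→J3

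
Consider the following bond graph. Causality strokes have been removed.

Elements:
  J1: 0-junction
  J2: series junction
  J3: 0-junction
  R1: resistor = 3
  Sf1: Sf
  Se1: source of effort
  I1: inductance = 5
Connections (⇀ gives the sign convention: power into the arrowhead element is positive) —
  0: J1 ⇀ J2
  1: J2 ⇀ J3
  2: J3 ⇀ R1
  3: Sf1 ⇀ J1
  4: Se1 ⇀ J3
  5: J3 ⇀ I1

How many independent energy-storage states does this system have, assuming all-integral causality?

b3 →Sf1  (Sf1: flow source, stroke at near end)
b4 →J3  (Se1: effort source, stroke at far end)
b0 →J1  (J1: last free bond brings effort in)
b1 →J2  (J2 flow already set via bond 0)
b2 →R1  (J3 effort already set via bond 4)
b5 →I1  (0-jn J3 has e-setter on 4)

1  (I1 all integral)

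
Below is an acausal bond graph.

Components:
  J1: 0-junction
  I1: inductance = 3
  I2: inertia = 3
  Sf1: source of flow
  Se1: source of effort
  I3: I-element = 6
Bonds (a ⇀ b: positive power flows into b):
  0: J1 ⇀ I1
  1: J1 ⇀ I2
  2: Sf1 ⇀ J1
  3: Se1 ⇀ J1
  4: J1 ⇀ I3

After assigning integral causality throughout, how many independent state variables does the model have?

3  (I1, I2, I3 all integral)

bond 2 →Sf1  (Sf1 fixes flow; stroke at Sf1)
bond 3 →J1  (source Se1 imposes e)
bond 0 →I1  (0-jn J1 has e-setter on 3)
bond 1 →I2  (J1: bond 3 brought effort, rest push out)
bond 4 →I3  (J1 effort already set via bond 3)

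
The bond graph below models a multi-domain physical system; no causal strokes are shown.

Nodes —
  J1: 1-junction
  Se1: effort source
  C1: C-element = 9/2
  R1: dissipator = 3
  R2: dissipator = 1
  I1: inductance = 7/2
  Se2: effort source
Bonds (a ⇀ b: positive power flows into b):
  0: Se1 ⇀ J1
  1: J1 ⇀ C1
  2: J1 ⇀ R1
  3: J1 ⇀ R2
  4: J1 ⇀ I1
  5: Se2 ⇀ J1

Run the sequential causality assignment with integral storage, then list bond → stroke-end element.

#0 stroke→J1
#1 stroke→J1
#2 stroke→J1
#3 stroke→J1
#4 stroke→I1
#5 stroke→J1

#0 stroke at J1  (Se1 fixes effort; stroke away)
#5 stroke at J1  (Se2 fixes effort; stroke away)
#1 stroke at J1  (C1 integral (e out))
#4 stroke at I1  (prefer integral on I1)
#2 stroke at J1  (J1: bond 4 brought flow, rest push out)
#3 stroke at J1  (common-f at J1 fixed by 4)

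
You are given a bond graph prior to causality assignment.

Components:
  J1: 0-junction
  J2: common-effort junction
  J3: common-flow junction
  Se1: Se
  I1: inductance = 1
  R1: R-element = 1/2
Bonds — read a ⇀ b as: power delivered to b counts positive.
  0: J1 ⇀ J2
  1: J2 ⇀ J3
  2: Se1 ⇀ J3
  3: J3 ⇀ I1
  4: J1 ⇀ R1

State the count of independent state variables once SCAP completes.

1  (I1 all integral)

#2 stroke at J3  (Se1 fixes effort; stroke away)
#3 stroke at I1  (I1: I, integral causality)
#1 stroke at J3  (J3: bond 3 brought flow, rest push out)
#0 stroke at J2  (J2 needs exactly one e-in)
#4 stroke at J1  (J1 needs exactly one e-in)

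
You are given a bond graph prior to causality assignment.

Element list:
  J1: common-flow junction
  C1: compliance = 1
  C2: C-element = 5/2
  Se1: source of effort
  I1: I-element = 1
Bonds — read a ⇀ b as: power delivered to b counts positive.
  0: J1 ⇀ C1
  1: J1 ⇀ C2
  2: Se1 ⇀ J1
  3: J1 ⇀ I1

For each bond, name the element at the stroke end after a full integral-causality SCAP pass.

bond 2 |J1  (Se1 (Se) sets effort on bond)
bond 0 |J1  (C1 outputs effort q/C1)
bond 1 |J1  (C2: C, integral causality)
bond 3 |I1  (closing 1-jn rule on J1)

bond 0 stroke→J1
bond 1 stroke→J1
bond 2 stroke→J1
bond 3 stroke→I1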